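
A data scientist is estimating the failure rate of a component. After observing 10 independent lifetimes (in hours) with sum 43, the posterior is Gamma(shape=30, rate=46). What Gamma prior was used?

Gamma(shape=20, rate=3)

Gamma–exponential conjugacy: posterior shape = α + n, posterior rate = β + Σtᵢ.
So α = 30 − 10 = 20 and β = 46 − 43 = 3.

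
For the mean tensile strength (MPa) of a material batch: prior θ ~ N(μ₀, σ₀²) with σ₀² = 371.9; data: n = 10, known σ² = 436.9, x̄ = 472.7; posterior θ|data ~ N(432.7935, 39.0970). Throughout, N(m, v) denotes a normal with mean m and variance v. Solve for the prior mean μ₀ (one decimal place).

μ₀ = 93.1

The posterior mean is a precision-weighted average: μ_n = (τ₀μ₀ + τ_data·x̄)/(τ₀+τ_data), with τ₀=1/σ₀² and τ_data=n/σ².
Here τ₀ = 1/371.9 = 0.002689 and τ_data = 10/436.9 = 0.022889, so τ_n = 0.025578.
Rearranging for μ₀: μ₀ = (μ_n·τ_n − τ_data·x̄)/τ₀ = (432.7935·0.025578 − 0.022889·472.7) / 0.002689 = 0.250362/0.002689 ≈ 93.1.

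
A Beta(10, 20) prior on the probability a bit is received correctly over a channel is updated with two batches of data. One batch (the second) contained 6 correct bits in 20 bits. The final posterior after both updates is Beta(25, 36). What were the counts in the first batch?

9 correct bits and 2 errors

Because Beta–binomial updating is additive in the counts, the combined data contributed (α_post−α_prior, β_post−β_prior) successes and failures.
Total across both batches: 25−10=15 correct bits, 36−20=16 errors.
Subtract the second batch: 15−6=9 correct bits and 16−14=2 errors.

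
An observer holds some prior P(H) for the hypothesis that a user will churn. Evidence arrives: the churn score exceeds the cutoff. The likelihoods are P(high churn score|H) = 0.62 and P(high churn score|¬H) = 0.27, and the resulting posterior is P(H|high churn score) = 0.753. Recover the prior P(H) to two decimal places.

Bayes' rule in odds form gives O(H|E) = O(H)·[P(E|H)/P(E|¬H)], hence O(H) = O(H|E)/LR.
Posterior odds = 0.753/(1−0.753) = 3.0486. LR = 0.62/0.27 = 2.2963.
Prior odds = 3.0486/2.2963 = 1.3276, so P(H) = 1.3276/(1+1.3276) ≈ 0.57.

P(H) = 0.57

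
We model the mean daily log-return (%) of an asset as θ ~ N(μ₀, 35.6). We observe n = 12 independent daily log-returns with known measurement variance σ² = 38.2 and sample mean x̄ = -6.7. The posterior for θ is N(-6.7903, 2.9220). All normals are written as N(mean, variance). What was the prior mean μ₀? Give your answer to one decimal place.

With known observation variance, the Normal–Normal posterior has precision τ_n = τ₀ + n/σ² and mean μ_n = (τ₀μ₀ + (n/σ²)x̄)/τ_n.
Here τ₀ = 1/35.6 = 0.028090 and τ_data = 12/38.2 = 0.314136, so τ_n = 0.342226.
Rearranging for μ₀: μ₀ = (μ_n·τ_n − τ_data·x̄)/τ₀ = (-6.7903·0.342226 − 0.314136·-6.7) / 0.028090 = -0.219106/0.028090 ≈ -7.8.

μ₀ = -7.8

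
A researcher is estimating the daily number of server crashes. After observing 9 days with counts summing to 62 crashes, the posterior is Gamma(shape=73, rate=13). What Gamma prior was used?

Gamma(shape=11, rate=4)

Gamma–Poisson conjugacy: posterior shape = α + Σxᵢ, posterior rate = β + n.
So α = 73 − 62 = 11 and β = 13 − 9 = 4.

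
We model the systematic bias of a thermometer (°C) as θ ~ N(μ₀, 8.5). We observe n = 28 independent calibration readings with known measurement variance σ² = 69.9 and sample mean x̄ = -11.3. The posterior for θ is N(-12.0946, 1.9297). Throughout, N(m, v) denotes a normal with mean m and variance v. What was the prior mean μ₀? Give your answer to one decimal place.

The posterior mean is a precision-weighted average: μ_n = (τ₀μ₀ + τ_data·x̄)/(τ₀+τ_data), with τ₀=1/σ₀² and τ_data=n/σ².
Here τ₀ = 1/8.5 = 0.117647 and τ_data = 28/69.9 = 0.400572, so τ_n = 0.518219.
Rearranging for μ₀: μ₀ = (μ_n·τ_n − τ_data·x̄)/τ₀ = (-12.0946·0.518219 − 0.400572·-11.3) / 0.117647 = -1.741188/0.117647 ≈ -14.8.

μ₀ = -14.8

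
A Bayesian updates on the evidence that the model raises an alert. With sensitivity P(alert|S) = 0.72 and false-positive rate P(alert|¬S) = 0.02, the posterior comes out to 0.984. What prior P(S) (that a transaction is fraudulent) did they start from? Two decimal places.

P(S) = 0.63

Bayes' rule in odds form gives O(S|E) = O(S)·[P(E|S)/P(E|¬S)], hence O(S) = O(S|E)/LR.
Posterior odds = 0.984/(1−0.984) = 61.5000. LR = 0.72/0.02 = 36.0000.
Prior odds = 61.5000/36.0000 = 1.7083, so P(S) = 1.7083/(1+1.7083) ≈ 0.63.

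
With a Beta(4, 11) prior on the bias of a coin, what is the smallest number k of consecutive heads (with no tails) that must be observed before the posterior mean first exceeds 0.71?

After k heads and 0 tails the posterior is Beta(4+k, 11), with mean (4+k)/(4+11+k).
Set (4+k)/(15+k) > 0.71 and solve: k > (0.71·15 − 4)/(1 − 0.71) = 22.931.
The smallest integer exceeding 22.931 is 23, and checking k=23: (27)/(38) = 0.7105 > 0.71.

k = 23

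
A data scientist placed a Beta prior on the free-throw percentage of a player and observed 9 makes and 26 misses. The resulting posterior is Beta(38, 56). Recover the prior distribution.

Beta is conjugate to the binomial likelihood: posterior = Beta(α+s, β+f).
Subtract the data counts: 38−9=29, 56−26=30.

Beta(29, 30)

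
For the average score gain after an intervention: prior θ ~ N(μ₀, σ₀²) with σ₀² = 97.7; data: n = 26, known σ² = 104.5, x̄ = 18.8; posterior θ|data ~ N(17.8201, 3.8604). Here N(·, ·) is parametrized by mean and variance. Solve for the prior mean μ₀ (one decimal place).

μ₀ = -6.0

With known observation variance, the Normal–Normal posterior has precision τ_n = τ₀ + n/σ² and mean μ_n = (τ₀μ₀ + (n/σ²)x̄)/τ_n.
Here τ₀ = 1/97.7 = 0.010235 and τ_data = 26/104.5 = 0.248804, so τ_n = 0.259039.
Rearranging for μ₀: μ₀ = (μ_n·τ_n − τ_data·x̄)/τ₀ = (17.8201·0.259039 − 0.248804·18.8) / 0.010235 = -0.061414/0.010235 ≈ -6.0.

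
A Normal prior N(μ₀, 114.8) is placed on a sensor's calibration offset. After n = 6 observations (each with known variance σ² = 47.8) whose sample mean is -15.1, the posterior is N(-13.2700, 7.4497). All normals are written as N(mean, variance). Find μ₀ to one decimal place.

With known observation variance, the Normal–Normal posterior has precision τ_n = τ₀ + n/σ² and mean μ_n = (τ₀μ₀ + (n/σ²)x̄)/τ_n.
Here τ₀ = 1/114.8 = 0.008711 and τ_data = 6/47.8 = 0.125523, so τ_n = 0.134234.
Rearranging for μ₀: μ₀ = (μ_n·τ_n − τ_data·x̄)/τ₀ = (-13.2700·0.134234 − 0.125523·-15.1) / 0.008711 = 0.114112/0.008711 ≈ 13.1.

μ₀ = 13.1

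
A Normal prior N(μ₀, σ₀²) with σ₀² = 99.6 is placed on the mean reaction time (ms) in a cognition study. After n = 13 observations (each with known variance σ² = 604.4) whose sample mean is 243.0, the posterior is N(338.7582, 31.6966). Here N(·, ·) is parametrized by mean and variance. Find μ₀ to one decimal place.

With known observation variance, the Normal–Normal posterior has precision τ_n = τ₀ + n/σ² and mean μ_n = (τ₀μ₀ + (n/σ²)x̄)/τ_n.
Here τ₀ = 1/99.6 = 0.010040 and τ_data = 13/604.4 = 0.021509, so τ_n = 0.031549.
Rearranging for μ₀: μ₀ = (μ_n·τ_n − τ_data·x̄)/τ₀ = (338.7582·0.031549 − 0.021509·243.0) / 0.010040 = 5.460795/0.010040 ≈ 543.9.

μ₀ = 543.9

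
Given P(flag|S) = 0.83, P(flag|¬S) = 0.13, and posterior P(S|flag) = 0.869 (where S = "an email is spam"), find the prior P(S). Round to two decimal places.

P(S) = 0.51

Bayes' rule in odds form gives O(S|E) = O(S)·[P(E|S)/P(E|¬S)], hence O(S) = O(S|E)/LR.
Posterior odds = 0.869/(1−0.869) = 6.6336. LR = 0.83/0.13 = 6.3846.
Prior odds = 6.6336/6.3846 = 1.0390, so P(S) = 1.0390/(1+1.0390) ≈ 0.51.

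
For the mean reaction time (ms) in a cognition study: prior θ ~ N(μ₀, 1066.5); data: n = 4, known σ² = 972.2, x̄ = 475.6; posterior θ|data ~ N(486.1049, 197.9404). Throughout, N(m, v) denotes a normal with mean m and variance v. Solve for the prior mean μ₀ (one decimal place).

μ₀ = 532.2

With known observation variance, the Normal–Normal posterior has precision τ_n = τ₀ + n/σ² and mean μ_n = (τ₀μ₀ + (n/σ²)x̄)/τ_n.
Here τ₀ = 1/1066.5 = 0.000938 and τ_data = 4/972.2 = 0.004114, so τ_n = 0.005052.
Rearranging for μ₀: μ₀ = (μ_n·τ_n − τ_data·x̄)/τ₀ = (486.1049·0.005052 − 0.004114·475.6) / 0.000938 = 0.499184/0.000938 ≈ 532.2.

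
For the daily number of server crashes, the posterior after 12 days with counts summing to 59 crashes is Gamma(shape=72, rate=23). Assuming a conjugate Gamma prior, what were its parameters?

A Gamma(α, β) prior (rate parametrization) on a Poisson rate with n observations summing to S gives posterior Gamma(α+S, β+n).
So α = 72 − 59 = 13 and β = 23 − 12 = 11.

Gamma(shape=13, rate=11)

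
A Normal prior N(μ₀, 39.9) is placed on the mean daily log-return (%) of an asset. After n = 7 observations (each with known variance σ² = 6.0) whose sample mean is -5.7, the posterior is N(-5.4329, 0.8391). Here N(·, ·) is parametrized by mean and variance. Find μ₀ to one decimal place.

With known observation variance, the Normal–Normal posterior has precision τ_n = τ₀ + n/σ² and mean μ_n = (τ₀μ₀ + (n/σ²)x̄)/τ_n.
Here τ₀ = 1/39.9 = 0.025063 and τ_data = 7/6.0 = 1.166667, so τ_n = 1.191730.
Rearranging for μ₀: μ₀ = (μ_n·τ_n − τ_data·x̄)/τ₀ = (-5.4329·1.191730 − 1.166667·-5.7) / 0.025063 = 0.175452/0.025063 ≈ 7.0.

μ₀ = 7.0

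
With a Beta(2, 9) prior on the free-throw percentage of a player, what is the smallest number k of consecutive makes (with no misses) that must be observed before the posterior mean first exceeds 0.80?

k = 35

After k makes and 0 misses the posterior is Beta(2+k, 9), with mean (2+k)/(2+9+k).
Set (2+k)/(11+k) > 0.80 and solve: k > (0.80·11 − 2)/(1 − 0.80) = 34.000.
The smallest integer exceeding 34.000 is 35, and checking k=35: (37)/(46) = 0.8043 > 0.80.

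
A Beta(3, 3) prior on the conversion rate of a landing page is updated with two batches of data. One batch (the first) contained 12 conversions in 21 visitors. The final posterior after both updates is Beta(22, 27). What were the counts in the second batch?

Sequential conjugate updates are equivalent to a single update on the pooled data, so total successes = posterior α − prior α and total failures = posterior β − prior β.
Total across both batches: 22−3=19 conversions, 27−3=24 bounces.
Subtract the first batch: 19−12=7 conversions and 24−9=15 bounces.

7 conversions and 15 bounces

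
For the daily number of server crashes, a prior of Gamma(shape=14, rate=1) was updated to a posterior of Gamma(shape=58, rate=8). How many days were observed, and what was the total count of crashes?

A Gamma(α, β) prior (rate parametrization) on a Poisson rate with n observations summing to S gives posterior Gamma(α+S, β+n).
Matching: Σxᵢ = 58 − 14 = 44 and n = 8 − 1 = 7.

n = 7 days with total 44 crashes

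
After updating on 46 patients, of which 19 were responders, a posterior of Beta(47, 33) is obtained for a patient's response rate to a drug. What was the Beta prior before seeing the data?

A Beta(α, β) prior with s successes and f failures in binomial data gives a Beta(α+s, β+f) posterior.
So α = 47 − 19 = 28 and β = 33 − 27 = 6.

Beta(28, 6)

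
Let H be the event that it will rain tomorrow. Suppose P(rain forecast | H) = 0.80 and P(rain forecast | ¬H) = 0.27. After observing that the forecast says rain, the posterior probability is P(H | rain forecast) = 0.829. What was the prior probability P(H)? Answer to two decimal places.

P(H) = 0.62

In odds form, posterior odds = prior odds × likelihood ratio, so prior odds = posterior odds ÷ LR.
Posterior odds = 0.829/(1−0.829) = 4.8480. LR = 0.80/0.27 = 2.9630.
Prior odds = 4.8480/2.9630 = 1.6362, so P(H) = 1.6362/(1+1.6362) ≈ 0.62.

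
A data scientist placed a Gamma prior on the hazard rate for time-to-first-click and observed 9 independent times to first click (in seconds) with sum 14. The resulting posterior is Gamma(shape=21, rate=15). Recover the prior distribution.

Gamma(shape=12, rate=1)

Gamma–exponential conjugacy: posterior shape = α + n, posterior rate = β + Σtᵢ.
So α = 21 − 9 = 12 and β = 15 − 14 = 1.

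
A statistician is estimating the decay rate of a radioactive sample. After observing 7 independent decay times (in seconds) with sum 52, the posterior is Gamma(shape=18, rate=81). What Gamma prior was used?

Gamma(shape=11, rate=29)

For an exponential likelihood with a Gamma(α, β) prior on the rate, n observations with total T give posterior Gamma(α+n, β+T).
So α = 18 − 7 = 11 and β = 81 − 52 = 29.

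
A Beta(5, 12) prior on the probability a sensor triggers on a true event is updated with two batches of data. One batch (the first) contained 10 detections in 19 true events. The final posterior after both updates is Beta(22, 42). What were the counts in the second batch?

7 detections and 21 misses

Sequential conjugate updates are equivalent to a single update on the pooled data, so total successes = posterior α − prior α and total failures = posterior β − prior β.
Total across both batches: 22−5=17 detections, 42−12=30 misses.
Subtract the first batch: 17−10=7 detections and 30−9=21 misses.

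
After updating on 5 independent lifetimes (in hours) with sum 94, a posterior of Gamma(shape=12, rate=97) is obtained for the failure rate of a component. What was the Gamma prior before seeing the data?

Gamma(shape=7, rate=3)

Gamma–exponential conjugacy: posterior shape = α + n, posterior rate = β + Σtᵢ.
So α = 12 − 5 = 7 and β = 97 − 94 = 3.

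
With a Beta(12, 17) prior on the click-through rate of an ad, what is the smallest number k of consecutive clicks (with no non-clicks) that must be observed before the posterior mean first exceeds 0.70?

After k clicks and 0 non-clicks the posterior is Beta(12+k, 17), with mean (12+k)/(12+17+k).
Set (12+k)/(29+k) > 0.70 and solve: k > (0.70·29 − 12)/(1 − 0.70) = 27.667.
The smallest integer exceeding 27.667 is 28.

k = 28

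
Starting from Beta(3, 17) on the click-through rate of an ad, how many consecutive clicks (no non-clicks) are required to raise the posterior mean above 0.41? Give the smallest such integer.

k = 9

After k clicks and 0 non-clicks the posterior is Beta(3+k, 17), with mean (3+k)/(3+17+k).
Set (3+k)/(20+k) > 0.41 and solve: k > (0.41·20 − 3)/(1 − 0.41) = 8.814.
The smallest integer exceeding 8.814 is 9, and checking k=9: (12)/(29) = 0.4138 > 0.41.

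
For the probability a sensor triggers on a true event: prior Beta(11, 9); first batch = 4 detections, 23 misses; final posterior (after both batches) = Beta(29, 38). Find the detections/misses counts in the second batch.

Because Beta–binomial updating is additive in the counts, the combined data contributed (α_post−α_prior, β_post−β_prior) successes and failures.
Total across both batches: 29−11=18 detections, 38−9=29 misses.
Subtract the first batch: 18−4=14 detections and 29−23=6 misses.

14 detections and 6 misses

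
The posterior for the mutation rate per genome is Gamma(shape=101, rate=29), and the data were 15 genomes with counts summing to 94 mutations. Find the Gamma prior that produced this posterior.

Gamma–Poisson conjugacy: posterior shape = α + Σxᵢ, posterior rate = β + n.
So α = 101 − 94 = 7 and β = 29 − 15 = 14.

Gamma(shape=7, rate=14)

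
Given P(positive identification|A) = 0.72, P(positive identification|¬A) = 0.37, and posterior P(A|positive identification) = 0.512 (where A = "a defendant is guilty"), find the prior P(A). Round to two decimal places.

P(A) = 0.35

Bayes' rule in odds form gives O(A|E) = O(A)·[P(E|A)/P(E|¬A)], hence O(A) = O(A|E)/LR.
Posterior odds = 0.512/(1−0.512) = 1.0492. LR = 0.72/0.37 = 1.9459.
Prior odds = 1.0492/1.9459 = 0.5392, so P(A) = 0.5392/(1+0.5392) ≈ 0.35.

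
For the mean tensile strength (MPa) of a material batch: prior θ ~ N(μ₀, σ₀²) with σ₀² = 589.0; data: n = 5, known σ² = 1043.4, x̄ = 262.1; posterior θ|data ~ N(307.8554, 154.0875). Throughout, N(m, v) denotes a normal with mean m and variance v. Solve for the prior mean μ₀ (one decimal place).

The posterior mean is a precision-weighted average: μ_n = (τ₀μ₀ + τ_data·x̄)/(τ₀+τ_data), with τ₀=1/σ₀² and τ_data=n/σ².
Here τ₀ = 1/589.0 = 0.001698 and τ_data = 5/1043.4 = 0.004792, so τ_n = 0.006490.
Rearranging for μ₀: μ₀ = (μ_n·τ_n − τ_data·x̄)/τ₀ = (307.8554·0.006490 − 0.004792·262.1) / 0.001698 = 0.741998/0.001698 ≈ 437.0.

μ₀ = 437.0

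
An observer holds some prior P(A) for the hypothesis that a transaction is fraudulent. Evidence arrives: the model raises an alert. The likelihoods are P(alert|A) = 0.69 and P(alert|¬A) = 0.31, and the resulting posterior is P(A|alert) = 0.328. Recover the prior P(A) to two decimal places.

Bayes' rule in odds form gives O(A|E) = O(A)·[P(E|A)/P(E|¬A)], hence O(A) = O(A|E)/LR.
Posterior odds = 0.328/(1−0.328) = 0.4881. LR = 0.69/0.31 = 2.2258.
Prior odds = 0.4881/2.2258 = 0.2193, so P(A) = 0.2193/(1+0.2193) ≈ 0.18.

P(A) = 0.18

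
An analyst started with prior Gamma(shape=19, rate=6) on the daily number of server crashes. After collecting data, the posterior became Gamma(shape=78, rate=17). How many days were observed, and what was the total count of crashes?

n = 11 days with total 59 crashes

Gamma–Poisson conjugacy: posterior shape = α + Σxᵢ, posterior rate = β + n.
Matching: Σxᵢ = 78 − 19 = 59 and n = 17 − 6 = 11.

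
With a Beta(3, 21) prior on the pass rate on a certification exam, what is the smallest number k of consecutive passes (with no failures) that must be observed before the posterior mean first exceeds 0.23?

k = 4

After k passes and 0 failures the posterior is Beta(3+k, 21), with mean (3+k)/(3+21+k).
Set (3+k)/(24+k) > 0.23 and solve: k > (0.23·24 − 3)/(1 − 0.23) = 3.273.
The smallest integer exceeding 3.273 is 4, and checking k=4: (7)/(28) = 0.2500 > 0.23.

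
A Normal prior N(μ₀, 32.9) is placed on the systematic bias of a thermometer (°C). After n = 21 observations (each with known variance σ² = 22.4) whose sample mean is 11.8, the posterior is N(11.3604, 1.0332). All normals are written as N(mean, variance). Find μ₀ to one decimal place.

The posterior mean is a precision-weighted average: μ_n = (τ₀μ₀ + τ_data·x̄)/(τ₀+τ_data), with τ₀=1/σ₀² and τ_data=n/σ².
Here τ₀ = 1/32.9 = 0.030395 and τ_data = 21/22.4 = 0.937500, so τ_n = 0.967895.
Rearranging for μ₀: μ₀ = (μ_n·τ_n − τ_data·x̄)/τ₀ = (11.3604·0.967895 − 0.937500·11.8) / 0.030395 = -0.066826/0.030395 ≈ -2.2.

μ₀ = -2.2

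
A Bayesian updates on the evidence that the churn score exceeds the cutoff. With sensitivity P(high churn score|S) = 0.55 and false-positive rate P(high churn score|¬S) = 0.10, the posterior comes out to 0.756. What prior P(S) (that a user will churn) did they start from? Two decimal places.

P(S) = 0.36

Bayes' rule in odds form gives O(S|E) = O(S)·[P(E|S)/P(E|¬S)], hence O(S) = O(S|E)/LR.
Posterior odds = 0.756/(1−0.756) = 3.0984. LR = 0.55/0.10 = 5.5000.
Prior odds = 3.0984/5.5000 = 0.5633, so P(S) = 0.5633/(1+0.5633) ≈ 0.36.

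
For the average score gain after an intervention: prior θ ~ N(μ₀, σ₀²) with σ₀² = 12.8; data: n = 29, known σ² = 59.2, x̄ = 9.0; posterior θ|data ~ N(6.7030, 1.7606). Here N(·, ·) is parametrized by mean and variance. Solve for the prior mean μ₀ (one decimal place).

μ₀ = -7.7

With known observation variance, the Normal–Normal posterior has precision τ_n = τ₀ + n/σ² and mean μ_n = (τ₀μ₀ + (n/σ²)x̄)/τ_n.
Here τ₀ = 1/12.8 = 0.078125 and τ_data = 29/59.2 = 0.489865, so τ_n = 0.567990.
Rearranging for μ₀: μ₀ = (μ_n·τ_n − τ_data·x̄)/τ₀ = (6.7030·0.567990 − 0.489865·9.0) / 0.078125 = -0.601548/0.078125 ≈ -7.7.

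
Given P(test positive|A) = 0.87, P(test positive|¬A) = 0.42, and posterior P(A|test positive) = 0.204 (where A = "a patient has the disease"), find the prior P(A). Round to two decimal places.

P(A) = 0.11

In odds form, posterior odds = prior odds × likelihood ratio, so prior odds = posterior odds ÷ LR.
Posterior odds = 0.204/(1−0.204) = 0.2563. LR = 0.87/0.42 = 2.0714.
Prior odds = 0.2563/2.0714 = 0.1237, so P(A) = 0.1237/(1+0.1237) ≈ 0.11.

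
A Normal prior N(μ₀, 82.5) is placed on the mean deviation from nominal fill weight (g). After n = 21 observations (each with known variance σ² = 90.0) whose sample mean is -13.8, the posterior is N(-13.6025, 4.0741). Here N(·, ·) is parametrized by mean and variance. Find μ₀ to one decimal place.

μ₀ = -9.8

The posterior mean is a precision-weighted average: μ_n = (τ₀μ₀ + τ_data·x̄)/(τ₀+τ_data), with τ₀=1/σ₀² and τ_data=n/σ².
Here τ₀ = 1/82.5 = 0.012121 and τ_data = 21/90.0 = 0.233333, so τ_n = 0.245454.
Rearranging for μ₀: μ₀ = (μ_n·τ_n − τ_data·x̄)/τ₀ = (-13.6025·0.245454 − 0.233333·-13.8) / 0.012121 = -0.118793/0.012121 ≈ -9.8.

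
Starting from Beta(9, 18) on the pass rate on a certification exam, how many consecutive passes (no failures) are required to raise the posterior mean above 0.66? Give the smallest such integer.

After k passes and 0 failures the posterior is Beta(9+k, 18), with mean (9+k)/(9+18+k).
Set (9+k)/(27+k) > 0.66 and solve: k > (0.66·27 − 9)/(1 − 0.66) = 25.941.
The smallest integer exceeding 25.941 is 26.

k = 26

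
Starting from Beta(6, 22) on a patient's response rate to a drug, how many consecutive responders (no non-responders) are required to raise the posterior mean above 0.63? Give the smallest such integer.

After k responders and 0 non-responders the posterior is Beta(6+k, 22), with mean (6+k)/(6+22+k).
Set (6+k)/(28+k) > 0.63 and solve: k > (0.63·28 − 6)/(1 − 0.63) = 31.459.
The smallest integer exceeding 31.459 is 32.

k = 32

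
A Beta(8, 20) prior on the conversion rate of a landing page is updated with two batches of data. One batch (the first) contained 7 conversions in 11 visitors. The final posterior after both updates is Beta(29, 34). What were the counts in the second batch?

14 conversions and 10 bounces

Sequential conjugate updates are equivalent to a single update on the pooled data, so total successes = posterior α − prior α and total failures = posterior β − prior β.
Total across both batches: 29−8=21 conversions, 34−20=14 bounces.
Subtract the first batch: 21−7=14 conversions and 14−4=10 bounces.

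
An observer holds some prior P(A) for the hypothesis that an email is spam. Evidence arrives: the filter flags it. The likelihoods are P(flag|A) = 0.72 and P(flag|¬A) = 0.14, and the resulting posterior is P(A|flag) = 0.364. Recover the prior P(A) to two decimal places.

P(A) = 0.10

Bayes' rule in odds form gives O(A|E) = O(A)·[P(E|A)/P(E|¬A)], hence O(A) = O(A|E)/LR.
Posterior odds = 0.364/(1−0.364) = 0.5723. LR = 0.72/0.14 = 5.1429.
Prior odds = 0.5723/5.1429 = 0.1113, so P(A) = 0.1113/(1+0.1113) ≈ 0.10.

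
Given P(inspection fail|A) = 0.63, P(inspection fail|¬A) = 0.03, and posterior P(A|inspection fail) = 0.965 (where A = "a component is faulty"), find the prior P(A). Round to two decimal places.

Bayes' rule in odds form gives O(A|E) = O(A)·[P(E|A)/P(E|¬A)], hence O(A) = O(A|E)/LR.
Posterior odds = 0.965/(1−0.965) = 27.5714. LR = 0.63/0.03 = 21.0000.
Prior odds = 27.5714/21.0000 = 1.3129, so P(A) = 1.3129/(1+1.3129) ≈ 0.57.

P(A) = 0.57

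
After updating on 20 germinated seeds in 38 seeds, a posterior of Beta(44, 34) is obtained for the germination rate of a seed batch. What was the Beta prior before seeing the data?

A Beta(a, b) prior with s successes and f failures in binomial data gives a Beta(a+s, b+f) posterior.
Subtract the data counts: 44−20=24, 34−18=16.

Beta(24, 16)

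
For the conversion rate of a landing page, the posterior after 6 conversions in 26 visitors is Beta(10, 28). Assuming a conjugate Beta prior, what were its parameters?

A Beta(a, b) prior with s successes and f failures in binomial data gives a Beta(a+s, b+f) posterior.
Subtract the data counts: 10−6=4, 28−20=8.

Beta(4, 8)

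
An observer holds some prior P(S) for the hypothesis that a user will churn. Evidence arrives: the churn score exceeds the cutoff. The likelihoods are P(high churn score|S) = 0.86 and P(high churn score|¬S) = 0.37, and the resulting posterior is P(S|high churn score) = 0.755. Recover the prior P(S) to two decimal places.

P(S) = 0.57

Bayes' rule in odds form gives O(S|E) = O(S)·[P(E|S)/P(E|¬S)], hence O(S) = O(S|E)/LR.
Posterior odds = 0.755/(1−0.755) = 3.0816. LR = 0.86/0.37 = 2.3243.
Prior odds = 3.0816/2.3243 = 1.3258, so P(S) = 1.3258/(1+1.3258) ≈ 0.57.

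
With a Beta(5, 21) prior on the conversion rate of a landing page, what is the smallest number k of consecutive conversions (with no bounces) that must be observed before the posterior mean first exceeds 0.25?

After k conversions and 0 bounces the posterior is Beta(5+k, 21), with mean (5+k)/(5+21+k).
Set (5+k)/(26+k) > 0.25 and solve: k > (0.25·26 − 5)/(1 − 0.25) = 2.000.
The smallest integer exceeding 2.000 is 3.

k = 3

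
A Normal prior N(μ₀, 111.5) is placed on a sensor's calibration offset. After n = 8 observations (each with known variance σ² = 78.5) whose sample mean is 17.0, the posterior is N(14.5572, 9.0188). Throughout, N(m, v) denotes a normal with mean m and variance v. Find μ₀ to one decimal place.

With known observation variance, the Normal–Normal posterior has precision τ_n = τ₀ + n/σ² and mean μ_n = (τ₀μ₀ + (n/σ²)x̄)/τ_n.
Here τ₀ = 1/111.5 = 0.008969 and τ_data = 8/78.5 = 0.101911, so τ_n = 0.110880.
Rearranging for μ₀: μ₀ = (μ_n·τ_n − τ_data·x̄)/τ₀ = (14.5572·0.110880 − 0.101911·17.0) / 0.008969 = -0.118385/0.008969 ≈ -13.2.

μ₀ = -13.2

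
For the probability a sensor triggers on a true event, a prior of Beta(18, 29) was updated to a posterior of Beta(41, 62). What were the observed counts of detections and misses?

Under Beta–binomial conjugacy the posterior parameters are (a+s, b+f).
Match parameters: s=41−18=23, f=62−29=33.

23 detections and 33 misses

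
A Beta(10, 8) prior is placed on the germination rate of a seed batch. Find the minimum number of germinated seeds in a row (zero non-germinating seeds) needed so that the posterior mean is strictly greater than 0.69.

k = 8

After k germinated seeds and 0 non-germinating seeds the posterior is Beta(10+k, 8), with mean (10+k)/(10+8+k).
Set (10+k)/(18+k) > 0.69 and solve: k > (0.69·18 − 10)/(1 − 0.69) = 7.806.
The smallest integer exceeding 7.806 is 8.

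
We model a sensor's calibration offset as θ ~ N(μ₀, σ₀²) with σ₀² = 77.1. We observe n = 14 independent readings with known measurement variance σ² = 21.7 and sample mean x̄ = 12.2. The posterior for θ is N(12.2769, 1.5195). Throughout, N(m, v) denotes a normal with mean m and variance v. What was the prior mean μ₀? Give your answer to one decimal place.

With known observation variance, the Normal–Normal posterior has precision τ_n = τ₀ + n/σ² and mean μ_n = (τ₀μ₀ + (n/σ²)x̄)/τ_n.
Here τ₀ = 1/77.1 = 0.012970 and τ_data = 14/21.7 = 0.645161, so τ_n = 0.658131.
Rearranging for μ₀: μ₀ = (μ_n·τ_n − τ_data·x̄)/τ₀ = (12.2769·0.658131 − 0.645161·12.2) / 0.012970 = 0.208844/0.012970 ≈ 16.1.

μ₀ = 16.1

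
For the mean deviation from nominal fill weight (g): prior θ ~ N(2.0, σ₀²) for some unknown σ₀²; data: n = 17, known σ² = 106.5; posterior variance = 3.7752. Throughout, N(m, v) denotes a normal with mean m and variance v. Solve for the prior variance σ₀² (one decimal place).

For the Normal–Normal model with known σ², precisions add: τ_n = τ₀ + n/σ².
So 1/σ₀² = 1/3.7752 − 17/106.5 = 0.264887 − 0.159624 = 0.105263.
Hence σ₀² = 1/0.105263 ≈ 9.5.

σ₀² = 9.5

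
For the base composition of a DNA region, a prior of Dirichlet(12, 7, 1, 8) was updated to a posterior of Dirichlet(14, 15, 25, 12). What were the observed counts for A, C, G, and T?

For a Dirichlet(α) prior with multinomial counts c, the posterior is Dirichlet(α + c) componentwise.
Counts are posterior − prior componentwise: 14−12=2, 15−7=8, 25−1=24, 12−8=4.

counts (2, 8, 24, 4)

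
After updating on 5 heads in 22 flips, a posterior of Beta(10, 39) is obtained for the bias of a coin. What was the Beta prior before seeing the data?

Beta(5, 22)

A Beta(α, β) prior with s successes and f failures in binomial data gives a Beta(α+s, β+f) posterior.
So α = 10 − 5 = 5 and β = 39 − 17 = 22.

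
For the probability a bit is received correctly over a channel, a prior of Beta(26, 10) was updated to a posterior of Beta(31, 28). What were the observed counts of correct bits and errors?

A Beta(α, β) prior with s successes and f failures in binomial data gives a Beta(α+s, β+f) posterior.
Match parameters: s=31−26=5, f=28−10=18.

5 correct bits and 18 errors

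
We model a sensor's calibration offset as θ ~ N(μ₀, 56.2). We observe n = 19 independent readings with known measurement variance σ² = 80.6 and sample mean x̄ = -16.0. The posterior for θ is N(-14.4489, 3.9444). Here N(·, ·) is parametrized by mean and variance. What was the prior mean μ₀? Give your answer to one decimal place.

μ₀ = 6.1

With known observation variance, the Normal–Normal posterior has precision τ_n = τ₀ + n/σ² and mean μ_n = (τ₀μ₀ + (n/σ²)x̄)/τ_n.
Here τ₀ = 1/56.2 = 0.017794 and τ_data = 19/80.6 = 0.235732, so τ_n = 0.253526.
Rearranging for μ₀: μ₀ = (μ_n·τ_n − τ_data·x̄)/τ₀ = (-14.4489·0.253526 − 0.235732·-16.0) / 0.017794 = 0.108540/0.017794 ≈ 6.1.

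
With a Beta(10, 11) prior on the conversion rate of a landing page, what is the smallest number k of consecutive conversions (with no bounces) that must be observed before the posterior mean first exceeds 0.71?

After k conversions and 0 bounces the posterior is Beta(10+k, 11), with mean (10+k)/(10+11+k).
Set (10+k)/(21+k) > 0.71 and solve: k > (0.71·21 − 10)/(1 − 0.71) = 16.931.
The smallest integer exceeding 16.931 is 17, and checking k=17: (27)/(38) = 0.7105 > 0.71.

k = 17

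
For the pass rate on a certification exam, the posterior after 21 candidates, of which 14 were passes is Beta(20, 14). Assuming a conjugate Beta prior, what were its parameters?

Beta(6, 7)

A Beta(a, b) prior with s successes and f failures in binomial data gives a Beta(a+s, b+f) posterior.
So a = 20 − 14 = 6 and b = 14 − 7 = 7.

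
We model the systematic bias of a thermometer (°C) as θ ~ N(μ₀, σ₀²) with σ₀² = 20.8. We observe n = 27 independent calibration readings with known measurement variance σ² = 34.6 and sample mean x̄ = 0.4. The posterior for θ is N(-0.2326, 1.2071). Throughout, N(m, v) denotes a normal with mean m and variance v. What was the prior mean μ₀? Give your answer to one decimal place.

The posterior mean is a precision-weighted average: μ_n = (τ₀μ₀ + τ_data·x̄)/(τ₀+τ_data), with τ₀=1/σ₀² and τ_data=n/σ².
Here τ₀ = 1/20.8 = 0.048077 and τ_data = 27/34.6 = 0.780347, so τ_n = 0.828424.
Rearranging for μ₀: μ₀ = (μ_n·τ_n − τ_data·x̄)/τ₀ = (-0.2326·0.828424 − 0.780347·0.4) / 0.048077 = -0.504830/0.048077 ≈ -10.5.

μ₀ = -10.5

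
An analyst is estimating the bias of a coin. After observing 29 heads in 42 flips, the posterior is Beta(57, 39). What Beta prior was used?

Beta(28, 26)

Under Beta–binomial conjugacy the posterior parameters are (a+s, b+f).
So a = 57 − 29 = 28 and b = 39 − 13 = 26.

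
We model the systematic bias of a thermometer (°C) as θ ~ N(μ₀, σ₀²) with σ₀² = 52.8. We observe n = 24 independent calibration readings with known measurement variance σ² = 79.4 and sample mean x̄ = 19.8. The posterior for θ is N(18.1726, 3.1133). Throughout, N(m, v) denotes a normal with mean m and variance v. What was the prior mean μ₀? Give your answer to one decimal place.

With known observation variance, the Normal–Normal posterior has precision τ_n = τ₀ + n/σ² and mean μ_n = (τ₀μ₀ + (n/σ²)x̄)/τ_n.
Here τ₀ = 1/52.8 = 0.018939 and τ_data = 24/79.4 = 0.302267, so τ_n = 0.321206.
Rearranging for μ₀: μ₀ = (μ_n·τ_n − τ_data·x̄)/τ₀ = (18.1726·0.321206 − 0.302267·19.8) / 0.018939 = -0.147738/0.018939 ≈ -7.8.

μ₀ = -7.8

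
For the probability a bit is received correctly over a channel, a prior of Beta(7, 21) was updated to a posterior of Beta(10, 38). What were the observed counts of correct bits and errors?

A Beta(α, β) prior with s successes and f failures in binomial data gives a Beta(α+s, β+f) posterior.
Match parameters: s=10−7=3, f=38−21=17.

3 correct bits and 17 errors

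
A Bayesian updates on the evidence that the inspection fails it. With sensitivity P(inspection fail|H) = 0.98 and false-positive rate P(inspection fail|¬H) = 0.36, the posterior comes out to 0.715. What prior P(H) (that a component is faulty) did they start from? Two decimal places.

P(H) = 0.48

In odds form, posterior odds = prior odds × likelihood ratio, so prior odds = posterior odds ÷ LR.
Posterior odds = 0.715/(1−0.715) = 2.5088. LR = 0.98/0.36 = 2.7222.
Prior odds = 2.5088/2.7222 = 0.9216, so P(H) = 0.9216/(1+0.9216) ≈ 0.48.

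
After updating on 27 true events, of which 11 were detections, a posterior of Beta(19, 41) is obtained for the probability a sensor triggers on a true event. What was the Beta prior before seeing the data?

Beta is conjugate to the binomial likelihood: posterior = Beta(α+s, β+f).
Subtract the data counts: 19−11=8, 41−16=25.

Beta(8, 25)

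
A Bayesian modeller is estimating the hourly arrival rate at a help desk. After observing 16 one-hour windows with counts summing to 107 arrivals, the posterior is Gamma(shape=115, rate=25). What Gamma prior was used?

Gamma–Poisson conjugacy: posterior shape = α + Σxᵢ, posterior rate = β + n.
So α = 115 − 107 = 8 and β = 25 − 16 = 9.

Gamma(shape=8, rate=9)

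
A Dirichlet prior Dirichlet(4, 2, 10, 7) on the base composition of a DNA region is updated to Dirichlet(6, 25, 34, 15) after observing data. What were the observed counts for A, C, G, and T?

For a Dirichlet(α) prior with multinomial counts c, the posterior is Dirichlet(α + c) componentwise.
Counts are posterior − prior componentwise: 6−4=2, 25−2=23, 34−10=24, 15−7=8.

counts (2, 23, 24, 8)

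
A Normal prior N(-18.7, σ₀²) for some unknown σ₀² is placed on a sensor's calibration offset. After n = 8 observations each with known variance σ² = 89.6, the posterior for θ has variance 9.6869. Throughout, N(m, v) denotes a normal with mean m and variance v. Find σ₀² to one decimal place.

For the Normal–Normal model with known σ², precisions add: τ_n = τ₀ + n/σ².
So 1/σ₀² = 1/9.6869 − 8/89.6 = 0.103232 − 0.089286 = 0.013946.
Hence σ₀² = 1/0.013946 ≈ 71.7.

σ₀² = 71.7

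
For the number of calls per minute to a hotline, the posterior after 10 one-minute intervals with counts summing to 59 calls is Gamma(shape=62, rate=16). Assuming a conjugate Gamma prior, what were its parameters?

Gamma(shape=3, rate=6)

A Gamma(α, β) prior (rate parametrization) on a Poisson rate with n observations summing to S gives posterior Gamma(α+S, β+n).
So α = 62 − 59 = 3 and β = 16 − 10 = 6.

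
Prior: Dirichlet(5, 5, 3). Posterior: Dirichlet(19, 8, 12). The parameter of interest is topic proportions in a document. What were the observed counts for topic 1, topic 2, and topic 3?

For a Dirichlet(α) prior with multinomial counts c, the posterior is Dirichlet(α + c) componentwise.
Counts are posterior − prior componentwise: 19−5=14, 8−5=3, 12−3=9.

counts (14, 3, 9)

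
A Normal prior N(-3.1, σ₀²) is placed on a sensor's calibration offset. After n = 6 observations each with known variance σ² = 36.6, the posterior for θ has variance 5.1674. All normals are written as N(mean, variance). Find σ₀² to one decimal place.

σ₀² = 33.8

For the Normal–Normal model with known σ², precisions add: τ_n = τ₀ + n/σ².
So 1/σ₀² = 1/5.1674 − 6/36.6 = 0.193521 − 0.163934 = 0.029587.
Hence σ₀² = 1/0.029587 ≈ 33.8.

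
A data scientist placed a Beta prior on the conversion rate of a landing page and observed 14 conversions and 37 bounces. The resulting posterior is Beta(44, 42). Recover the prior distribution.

Under Beta–binomial conjugacy the posterior parameters are (α+s, β+f).
So α = 44 − 14 = 30 and β = 42 − 37 = 5.

Beta(30, 5)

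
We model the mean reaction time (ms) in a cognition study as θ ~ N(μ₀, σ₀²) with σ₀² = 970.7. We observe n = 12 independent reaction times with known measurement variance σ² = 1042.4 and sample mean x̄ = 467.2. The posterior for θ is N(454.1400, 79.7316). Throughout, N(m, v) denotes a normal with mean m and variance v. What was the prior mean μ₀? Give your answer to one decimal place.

μ₀ = 308.2

The posterior mean is a precision-weighted average: μ_n = (τ₀μ₀ + τ_data·x̄)/(τ₀+τ_data), with τ₀=1/σ₀² and τ_data=n/σ².
Here τ₀ = 1/970.7 = 0.001030 and τ_data = 12/1042.4 = 0.011512, so τ_n = 0.012542.
Rearranging for μ₀: μ₀ = (μ_n·τ_n − τ_data·x̄)/τ₀ = (454.1400·0.012542 − 0.011512·467.2) / 0.001030 = 0.317417/0.001030 ≈ 308.2.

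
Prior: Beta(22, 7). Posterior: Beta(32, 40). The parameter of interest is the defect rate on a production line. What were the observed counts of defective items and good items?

Under Beta–binomial conjugacy the posterior parameters are (a+s, b+f).
So s = 32 − 22 = 10 and f = 40 − 7 = 33.

10 defective items and 33 good items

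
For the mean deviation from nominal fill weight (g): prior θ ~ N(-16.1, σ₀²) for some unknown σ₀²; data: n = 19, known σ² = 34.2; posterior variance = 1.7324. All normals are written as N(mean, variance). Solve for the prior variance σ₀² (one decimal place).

Posterior precision equals prior precision plus data precision: 1/σ_n² = 1/σ₀² + n/σ².
So 1/σ₀² = 1/1.7324 − 19/34.2 = 0.577234 − 0.555556 = 0.021678.
Hence σ₀² = 1/0.021678 ≈ 46.1.

σ₀² = 46.1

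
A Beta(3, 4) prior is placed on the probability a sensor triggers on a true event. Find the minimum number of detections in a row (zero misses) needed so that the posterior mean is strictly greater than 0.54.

k = 2

After k detections and 0 misses the posterior is Beta(3+k, 4), with mean (3+k)/(3+4+k).
Set (3+k)/(7+k) > 0.54 and solve: k > (0.54·7 − 3)/(1 − 0.54) = 1.696.
The smallest integer exceeding 1.696 is 2, and checking k=2: (5)/(9) = 0.5556 > 0.54.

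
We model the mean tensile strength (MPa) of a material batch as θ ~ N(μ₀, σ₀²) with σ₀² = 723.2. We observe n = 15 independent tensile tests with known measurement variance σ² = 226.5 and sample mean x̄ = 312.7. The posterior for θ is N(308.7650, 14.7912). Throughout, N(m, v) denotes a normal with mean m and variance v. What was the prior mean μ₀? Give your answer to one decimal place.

With known observation variance, the Normal–Normal posterior has precision τ_n = τ₀ + n/σ² and mean μ_n = (τ₀μ₀ + (n/σ²)x̄)/τ_n.
Here τ₀ = 1/723.2 = 0.001383 and τ_data = 15/226.5 = 0.066225, so τ_n = 0.067608.
Rearranging for μ₀: μ₀ = (μ_n·τ_n − τ_data·x̄)/τ₀ = (308.7650·0.067608 − 0.066225·312.7) / 0.001383 = 0.166427/0.001383 ≈ 120.3.

μ₀ = 120.3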